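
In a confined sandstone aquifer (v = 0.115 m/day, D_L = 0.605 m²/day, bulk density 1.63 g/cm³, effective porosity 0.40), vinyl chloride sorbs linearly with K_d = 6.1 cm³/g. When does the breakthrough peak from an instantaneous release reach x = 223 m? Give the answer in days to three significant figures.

49000 days

Retardation factor R = 1 + ρ_b·K_d/n = 1 + 1.63 × 6.1/0.40 = 25.86.
Sorption retards both mechanisms: v_R = v/R = 0.004447 m/day, D_R = D/R = 0.02340 m²/day.
Peak time from v_R²t² + 2D_R t − x² = 0: t = (√(D_R² + v_R²x²) − D_R)/v_R².
√(D_R² + v_R²x²) = √(0.02340² + 0.004447² × 223²) = 0.9920; v_R² = 1.978e-05.
t = (0.9920 − 0.02340)/1.978e-05 = 49000 days.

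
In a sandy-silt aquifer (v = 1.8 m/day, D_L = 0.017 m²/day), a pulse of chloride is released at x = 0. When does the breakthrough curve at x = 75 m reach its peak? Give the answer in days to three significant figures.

For the 1D instantaneous-source solution, setting ∂C/∂t = 0 at fixed x gives v²t² + 2Dt − x² = 0, so t = (√(D² + v²x²) − D)/v².
√(D² + v²x²) = √(0.017² + 1.8² × 75²) = 135.0; v² = 3.24.
t = (135.0 − 0.017)/3.24 = 41.7 days (vs. the pure-advection estimate x/v = 41.7 d).

41.7 days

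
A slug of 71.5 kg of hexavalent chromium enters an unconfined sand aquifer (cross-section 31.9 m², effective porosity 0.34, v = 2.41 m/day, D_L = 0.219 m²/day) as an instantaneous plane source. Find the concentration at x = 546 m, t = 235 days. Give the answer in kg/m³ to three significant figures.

For an instantaneous plane source, C(x,t) = M/(n_e·A·√(4πDt)) · exp(−(x−vt)²/(4Dt)), with n_e·A the pore (flow) area.
Plume center vt = 2.41 × 235 = 566.35 m, so the well at 546 m is 20.35 m upgradient of the peak.
√(4πDt) = 25.43 m, giving peak height M/(n_e·A·√(4πDt)) = 71.5/(0.34 × 31.9 × 25.43) = 0.2592 kg/m³.
(x−vt)²/(4Dt) = (-20.35)²/(4 × 0.219 × 235) = 2.012; exp(−2.012) = 0.1337.
C = 0.2592 × 0.1337 = 0.0347 kg/m³.

0.0347 kg/m³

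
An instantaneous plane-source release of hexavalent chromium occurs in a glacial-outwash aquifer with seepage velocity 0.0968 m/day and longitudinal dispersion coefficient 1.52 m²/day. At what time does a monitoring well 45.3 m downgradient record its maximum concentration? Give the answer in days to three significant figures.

333 days

For the 1D instantaneous-source solution, setting ∂C/∂t = 0 at fixed x gives v²t² + 2Dt − x² = 0, so t = (√(D² + v²x²) − D)/v².
√(D² + v²x²) = √(1.52² + 0.0968² × 45.3²) = 4.641; v² = 0.00937024.
t = (4.641 − 1.52)/0.00937024 = 333 days (vs. the pure-advection estimate x/v = 468 d).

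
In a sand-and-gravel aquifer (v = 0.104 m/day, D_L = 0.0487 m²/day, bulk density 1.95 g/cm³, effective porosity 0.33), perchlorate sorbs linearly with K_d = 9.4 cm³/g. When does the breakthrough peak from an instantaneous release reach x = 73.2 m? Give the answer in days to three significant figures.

39500 days

Retardation factor R = 1 + ρ_b·K_d/n = 1 + 1.95 × 9.4/0.33 = 56.55.
Sorption retards both mechanisms: v_R = v/R = 0.001839 m/day, D_R = D/R = 0.0008612 m²/day.
Peak time from v_R²t² + 2D_R t − x² = 0: t = (√(D_R² + v_R²x²) − D_R)/v_R².
√(D_R² + v_R²x²) = √(0.0008612² + 0.001839² × 73.2²) = 0.1346; v_R² = 3.382e-06.
t = (0.1346 − 0.0008612)/3.382e-06 = 39500 days.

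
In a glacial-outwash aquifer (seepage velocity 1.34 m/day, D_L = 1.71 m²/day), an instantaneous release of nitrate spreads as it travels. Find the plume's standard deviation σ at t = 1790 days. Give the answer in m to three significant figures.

78.2 m

Dispersive spreading gives a Gaussian with σ² = 2Dt; advection only shifts the center.
σ = √(2 × 1.71 × 1790) = 78.2 m.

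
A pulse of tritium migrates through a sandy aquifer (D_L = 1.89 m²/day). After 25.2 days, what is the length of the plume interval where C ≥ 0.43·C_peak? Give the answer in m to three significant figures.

25.4 m

The plume is Gaussian with σ = √(2Dt) = √(2 × 1.89 × 25.2) = 9.760 m.
C/C_peak = exp(−Δx²/(2σ²)) = 0.43 ⇒ Δx = σ·√(−2 ln 0.43) = 9.760 × 1.299 = 12.68 m.
Width = 2Δx = 25.4 m.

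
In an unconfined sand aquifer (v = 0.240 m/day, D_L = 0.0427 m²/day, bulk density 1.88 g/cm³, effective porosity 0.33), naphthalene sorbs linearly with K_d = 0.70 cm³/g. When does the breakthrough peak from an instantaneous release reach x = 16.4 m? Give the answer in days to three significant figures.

Retardation factor R = 1 + ρ_b·K_d/n = 1 + 1.88 × 0.70/0.33 = 4.988.
Sorption retards both mechanisms: v_R = v/R = 0.04812 m/day, D_R = D/R = 0.008561 m²/day.
Peak time from v_R²t² + 2D_R t − x² = 0: t = (√(D_R² + v_R²x²) − D_R)/v_R².
√(D_R² + v_R²x²) = √(0.008561² + 0.04812² × 16.4²) = 0.7892; v_R² = 0.002316.
t = (0.7892 − 0.008561)/0.002316 = 337 days.

337 days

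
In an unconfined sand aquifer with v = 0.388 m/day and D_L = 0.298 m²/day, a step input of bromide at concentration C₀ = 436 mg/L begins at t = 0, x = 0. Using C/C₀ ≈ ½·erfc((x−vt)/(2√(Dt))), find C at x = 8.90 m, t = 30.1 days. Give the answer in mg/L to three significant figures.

For a continuous step input, C/C₀ ≈ ½·erfc((x−vt)/(2√(Dt))).
vt = 0.388 × 30.1 = 11.6788 m and 2√(Dt) = 2√(0.298 × 30.1) = 5.990 m.
Argument (x−vt)/(2√(Dt)) = (8.90 − 11.6788)/5.990 = -0.4639; ½·erfc(-0.4639) = 0.7441.
C = 436 × 0.7441 = 324 mg/L.

324 mg/L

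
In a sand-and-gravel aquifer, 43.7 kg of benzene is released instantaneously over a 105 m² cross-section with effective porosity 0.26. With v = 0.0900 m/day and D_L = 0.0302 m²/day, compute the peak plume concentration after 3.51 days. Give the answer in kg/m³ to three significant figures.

The peak of an instantaneous 1D plume sits at x = vt; there the Gaussian factor is 1 and C_max = M/(n_e·A·√(4πDt)), where n_e·A is the pore area the mass is dissolved in.
√(4πDt) = √(4π × 0.0302 × 3.51) = 1.154 m, so C_max = 43.7/(0.26 × 105 × 1.154) = 1.39 kg/m³.

1.39 kg/m³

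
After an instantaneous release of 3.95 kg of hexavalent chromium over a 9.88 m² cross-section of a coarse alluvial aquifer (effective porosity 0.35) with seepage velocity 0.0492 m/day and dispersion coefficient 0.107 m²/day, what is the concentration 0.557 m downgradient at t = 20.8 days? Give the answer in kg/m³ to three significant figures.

For an instantaneous plane source, C(x,t) = M/(n_e·A·√(4πDt)) · exp(−(x−vt)²/(4Dt)), with n_e·A the pore (flow) area.
Plume center vt = 0.0492 × 20.8 = 1.02336 m, so the well at 0.557 m is 0.46636 m upgradient of the peak.
√(4πDt) = 5.288 m, giving peak height M/(n_e·A·√(4πDt)) = 3.95/(0.35 × 9.88 × 5.288) = 0.2160 kg/m³.
(x−vt)²/(4Dt) = (-0.46636)²/(4 × 0.107 × 20.8) = 0.02443; exp(−0.02443) = 0.9759.
C = 0.2160 × 0.9759 = 0.211 kg/m³.

0.211 kg/m³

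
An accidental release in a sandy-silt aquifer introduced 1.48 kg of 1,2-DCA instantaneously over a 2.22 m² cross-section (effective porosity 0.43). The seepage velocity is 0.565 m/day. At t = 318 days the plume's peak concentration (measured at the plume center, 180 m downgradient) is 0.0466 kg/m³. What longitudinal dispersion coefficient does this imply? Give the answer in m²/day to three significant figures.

At the plume center C_max = M/(n_e·A·√(4πDt)), so D = M²/(4πt·(n_e·A·C_max)²).
n_e·A·C_max = 0.43 × 2.22 × 0.0466 = 0.04448 kg/m.
D = 1.48²/(4π × 318 × 0.04448²) = 0.277 m²/day.

0.277 m²/day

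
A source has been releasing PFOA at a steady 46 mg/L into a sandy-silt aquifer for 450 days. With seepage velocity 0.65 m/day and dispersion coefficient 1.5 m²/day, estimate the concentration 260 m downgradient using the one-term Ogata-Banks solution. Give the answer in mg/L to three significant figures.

For a continuous step input, C/C₀ ≈ ½·erfc((x−vt)/(2√(Dt))).
vt = 0.65 × 450 = 292.5 m and 2√(Dt) = 2√(1.5 × 450) = 51.96 m.
Argument (x−vt)/(2√(Dt)) = (260 − 292.5)/51.96 = -0.6255; ½·erfc(-0.6255) = 0.8118.
C = 46 × 0.8118 = 37.3 mg/L.

37.3 mg/L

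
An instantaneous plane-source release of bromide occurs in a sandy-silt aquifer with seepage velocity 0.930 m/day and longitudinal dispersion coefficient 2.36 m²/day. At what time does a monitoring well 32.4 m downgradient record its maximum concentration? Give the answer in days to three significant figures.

32.2 days

For the 1D instantaneous-source solution, setting ∂C/∂t = 0 at fixed x gives v²t² + 2Dt − x² = 0, so t = (√(D² + v²x²) − D)/v².
√(D² + v²x²) = √(2.36² + 0.930² × 32.4²) = 30.22; v² = 0.8649.
t = (30.22 − 2.36)/0.8649 = 32.2 days (vs. the pure-advection estimate x/v = 34.8 d).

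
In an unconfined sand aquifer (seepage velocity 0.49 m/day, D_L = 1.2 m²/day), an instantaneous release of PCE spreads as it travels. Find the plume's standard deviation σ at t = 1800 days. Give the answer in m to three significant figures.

65.7 m

Dispersive spreading gives a Gaussian with σ² = 2Dt; advection only shifts the center.
σ = √(2 × 1.2 × 1800) = 65.7 m.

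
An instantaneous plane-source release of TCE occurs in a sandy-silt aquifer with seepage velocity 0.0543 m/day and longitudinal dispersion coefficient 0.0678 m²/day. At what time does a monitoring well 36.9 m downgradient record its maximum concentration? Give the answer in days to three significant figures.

657 days

For the 1D instantaneous-source solution, setting ∂C/∂t = 0 at fixed x gives v²t² + 2Dt − x² = 0, so t = (√(D² + v²x²) − D)/v².
√(D² + v²x²) = √(0.0678² + 0.0543² × 36.9²) = 2.005; v² = 0.00294849.
t = (2.005 − 0.0678)/0.00294849 = 657 days (vs. the pure-advection estimate x/v = 680 d).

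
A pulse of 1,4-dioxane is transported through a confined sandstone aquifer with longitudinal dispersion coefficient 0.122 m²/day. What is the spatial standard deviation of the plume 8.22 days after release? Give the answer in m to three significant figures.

1.42 m

Dispersive spreading gives a Gaussian with σ² = 2Dt; advection only shifts the center.
σ = √(2 × 0.122 × 8.22) = 1.42 m.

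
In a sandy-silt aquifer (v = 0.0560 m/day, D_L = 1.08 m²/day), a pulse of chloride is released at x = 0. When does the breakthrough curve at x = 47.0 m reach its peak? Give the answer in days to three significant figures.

563 days

For the 1D instantaneous-source solution, setting ∂C/∂t = 0 at fixed x gives v²t² + 2Dt − x² = 0, so t = (√(D² + v²x²) − D)/v².
√(D² + v²x²) = √(1.08² + 0.0560² × 47.0²) = 2.845; v² = 0.003136.
t = (2.845 − 1.08)/0.003136 = 563 days (vs. the pure-advection estimate x/v = 839 d).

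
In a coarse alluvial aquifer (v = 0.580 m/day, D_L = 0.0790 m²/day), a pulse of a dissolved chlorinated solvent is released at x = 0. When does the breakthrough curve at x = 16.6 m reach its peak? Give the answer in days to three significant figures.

For the 1D instantaneous-source solution, setting ∂C/∂t = 0 at fixed x gives v²t² + 2Dt − x² = 0, so t = (√(D² + v²x²) − D)/v².
√(D² + v²x²) = √(0.0790² + 0.580² × 16.6²) = 9.628; v² = 0.3364.
t = (9.628 − 0.0790)/0.3364 = 28.4 days (vs. the pure-advection estimate x/v = 28.6 d).

28.4 days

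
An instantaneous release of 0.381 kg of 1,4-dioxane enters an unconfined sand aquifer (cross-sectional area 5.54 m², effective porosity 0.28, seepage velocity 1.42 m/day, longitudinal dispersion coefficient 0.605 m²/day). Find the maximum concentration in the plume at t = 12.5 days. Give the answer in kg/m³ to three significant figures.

0.0252 kg/m³

The peak of an instantaneous 1D plume sits at x = vt; there the Gaussian factor is 1 and C_max = M/(n_e·A·√(4πDt)), where n_e·A is the pore area the mass is dissolved in.
√(4πDt) = √(4π × 0.605 × 12.5) = 9.748 m, so C_max = 0.381/(0.28 × 5.54 × 9.748) = 0.0252 kg/m³.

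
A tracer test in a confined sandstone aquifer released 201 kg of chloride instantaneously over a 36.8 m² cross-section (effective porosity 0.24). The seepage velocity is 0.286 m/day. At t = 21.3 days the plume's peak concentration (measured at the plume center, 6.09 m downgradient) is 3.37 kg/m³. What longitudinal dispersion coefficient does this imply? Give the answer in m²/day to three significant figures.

At the plume center C_max = M/(n_e·A·√(4πDt)), so D = M²/(4πt·(n_e·A·C_max)²).
n_e·A·C_max = 0.24 × 36.8 × 3.37 = 29.76 kg/m.
D = 201²/(4π × 21.3 × 29.76²) = 0.170 m²/day.

0.170 m²/day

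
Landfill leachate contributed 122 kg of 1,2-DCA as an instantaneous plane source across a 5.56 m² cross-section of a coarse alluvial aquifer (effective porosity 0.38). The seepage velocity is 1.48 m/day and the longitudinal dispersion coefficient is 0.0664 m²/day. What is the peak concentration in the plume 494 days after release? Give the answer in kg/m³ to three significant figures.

2.84 kg/m³

The peak of an instantaneous 1D plume sits at x = vt; there the Gaussian factor is 1 and C_max = M/(n_e·A·√(4πDt)), where n_e·A is the pore area the mass is dissolved in.
√(4πDt) = √(4π × 0.0664 × 494) = 20.30 m, so C_max = 122/(0.38 × 5.56 × 20.30) = 2.84 kg/m³.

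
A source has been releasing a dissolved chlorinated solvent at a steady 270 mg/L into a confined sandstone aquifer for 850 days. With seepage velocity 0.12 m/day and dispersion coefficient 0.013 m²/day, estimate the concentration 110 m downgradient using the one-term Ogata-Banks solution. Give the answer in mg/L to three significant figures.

For a continuous step input, C/C₀ ≈ ½·erfc((x−vt)/(2√(Dt))).
vt = 0.12 × 850 = 102 m and 2√(Dt) = 2√(0.013 × 850) = 6.648 m.
Argument (x−vt)/(2√(Dt)) = (110 − 102)/6.648 = 1.203; ½·erfc(1.203) = 0.04444.
C = 270 × 0.04444 = 12.0 mg/L.

12.0 mg/L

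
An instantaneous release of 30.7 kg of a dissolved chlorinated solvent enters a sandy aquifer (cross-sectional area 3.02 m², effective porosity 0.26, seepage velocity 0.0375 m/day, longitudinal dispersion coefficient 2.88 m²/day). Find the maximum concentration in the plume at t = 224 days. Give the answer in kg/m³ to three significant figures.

0.434 kg/m³

The peak of an instantaneous 1D plume sits at x = vt; there the Gaussian factor is 1 and C_max = M/(n_e·A·√(4πDt)), where n_e·A is the pore area the mass is dissolved in.
√(4πDt) = √(4π × 2.88 × 224) = 90.04 m, so C_max = 30.7/(0.26 × 3.02 × 90.04) = 0.434 kg/m³.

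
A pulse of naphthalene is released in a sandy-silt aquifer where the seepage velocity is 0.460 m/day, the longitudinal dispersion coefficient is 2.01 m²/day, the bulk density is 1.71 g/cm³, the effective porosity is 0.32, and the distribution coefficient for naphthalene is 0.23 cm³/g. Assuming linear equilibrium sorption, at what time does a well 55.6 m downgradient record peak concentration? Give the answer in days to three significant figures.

249 days

Retardation factor R = 1 + ρ_b·K_d/n = 1 + 1.71 × 0.23/0.32 = 2.229.
Sorption retards both mechanisms: v_R = v/R = 0.2064 m/day, D_R = D/R = 0.9017 m²/day.
Peak time from v_R²t² + 2D_R t − x² = 0: t = (√(D_R² + v_R²x²) − D_R)/v_R².
√(D_R² + v_R²x²) = √(0.9017² + 0.2064² × 55.6²) = 11.51; v_R² = 0.04260.
t = (11.51 − 0.9017)/0.04260 = 249 days.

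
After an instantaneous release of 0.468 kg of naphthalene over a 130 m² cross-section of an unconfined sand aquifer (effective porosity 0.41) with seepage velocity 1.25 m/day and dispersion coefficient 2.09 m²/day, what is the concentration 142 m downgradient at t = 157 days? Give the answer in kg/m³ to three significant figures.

For an instantaneous plane source, C(x,t) = M/(n_e·A·√(4πDt)) · exp(−(x−vt)²/(4Dt)), with n_e·A the pore (flow) area.
Plume center vt = 1.25 × 157 = 196.25 m, so the well at 142 m is 54.25 m upgradient of the peak.
√(4πDt) = 64.21 m, giving peak height M/(n_e·A·√(4πDt)) = 0.468/(0.41 × 130 × 64.21) = 0.0001367 kg/m³.
(x−vt)²/(4Dt) = (-54.25)²/(4 × 2.09 × 157) = 2.242; exp(−2.242) = 0.1062.
C = 0.0001367 × 0.1062 = 1.45e-05 kg/m³.

1.45e-05 kg/m³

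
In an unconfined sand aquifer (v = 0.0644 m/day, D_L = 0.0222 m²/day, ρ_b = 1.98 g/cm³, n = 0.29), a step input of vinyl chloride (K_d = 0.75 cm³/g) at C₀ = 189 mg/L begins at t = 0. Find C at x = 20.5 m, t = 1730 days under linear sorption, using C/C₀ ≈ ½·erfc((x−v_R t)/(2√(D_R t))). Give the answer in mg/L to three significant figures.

48.8 mg/L

Retardation factor R = 1 + ρ_b·K_d/n = 1 + 1.98 × 0.75/0.29 = 6.121.
Sorption retards both mechanisms: v_R = v/R = 0.01052 m/day, D_R = D/R = 0.003627 m²/day.
v_R·t = 0.01052 × 1730 = 18.1996 m; 2√(D_R t) = 5.010 m; argument = (20.5 − 18.1996)/5.010 = 0.4592.
C = C₀ × ½·erfc(0.4592) = 189 × 0.2580 = 48.8 mg/L.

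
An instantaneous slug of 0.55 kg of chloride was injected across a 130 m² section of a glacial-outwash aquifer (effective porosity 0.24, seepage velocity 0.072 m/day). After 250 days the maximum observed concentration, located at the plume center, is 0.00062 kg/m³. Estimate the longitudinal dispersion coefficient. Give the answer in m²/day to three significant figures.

At the plume center C_max = M/(n_e·A·√(4πDt)), so D = M²/(4πt·(n_e·A·C_max)²).
n_e·A·C_max = 0.24 × 130 × 0.00062 = 0.01934 kg/m.
D = 0.55²/(4π × 250 × 0.01934²) = 0.257 m²/day.

0.257 m²/day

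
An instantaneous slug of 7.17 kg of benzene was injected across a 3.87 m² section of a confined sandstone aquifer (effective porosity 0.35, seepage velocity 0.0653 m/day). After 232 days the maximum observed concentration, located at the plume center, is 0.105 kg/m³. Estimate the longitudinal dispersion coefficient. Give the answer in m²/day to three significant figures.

At the plume center C_max = M/(n_e·A·√(4πDt)), so D = M²/(4πt·(n_e·A·C_max)²).
n_e·A·C_max = 0.35 × 3.87 × 0.105 = 0.1422 kg/m.
D = 7.17²/(4π × 232 × 0.1422²) = 0.872 m²/day.

0.872 m²/day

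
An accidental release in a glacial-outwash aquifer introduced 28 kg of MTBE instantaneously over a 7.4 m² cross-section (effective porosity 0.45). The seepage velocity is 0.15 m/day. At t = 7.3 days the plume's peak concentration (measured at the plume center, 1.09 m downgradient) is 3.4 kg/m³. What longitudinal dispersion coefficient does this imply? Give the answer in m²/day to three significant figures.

0.0667 m²/day

At the plume center C_max = M/(n_e·A·√(4πDt)), so D = M²/(4πt·(n_e·A·C_max)²).
n_e·A·C_max = 0.45 × 7.4 × 3.4 = 11.32 kg/m.
D = 28²/(4π × 7.3 × 11.32²) = 0.0667 m²/day.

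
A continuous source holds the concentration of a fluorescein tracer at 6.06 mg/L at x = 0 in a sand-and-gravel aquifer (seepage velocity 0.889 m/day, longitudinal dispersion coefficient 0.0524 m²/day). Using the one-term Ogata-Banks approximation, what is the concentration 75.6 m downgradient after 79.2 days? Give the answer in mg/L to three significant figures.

0.217 mg/L

For a continuous step input, C/C₀ ≈ ½·erfc((x−vt)/(2√(Dt))).
vt = 0.889 × 79.2 = 70.4088 m and 2√(Dt) = 2√(0.0524 × 79.2) = 4.074 m.
Argument (x−vt)/(2√(Dt)) = (75.6 − 70.4088)/4.074 = 1.274; ½·erfc(1.274) = 0.03580.
C = 6.06 × 0.03580 = 0.217 mg/L.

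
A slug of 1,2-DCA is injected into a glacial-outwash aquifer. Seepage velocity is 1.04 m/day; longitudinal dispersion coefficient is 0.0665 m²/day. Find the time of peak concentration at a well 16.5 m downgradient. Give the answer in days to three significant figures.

For the 1D instantaneous-source solution, setting ∂C/∂t = 0 at fixed x gives v²t² + 2Dt − x² = 0, so t = (√(D² + v²x²) − D)/v².
√(D² + v²x²) = √(0.0665² + 1.04² × 16.5²) = 17.16; v² = 1.0816.
t = (17.16 − 0.0665)/1.0816 = 15.8 days (vs. the pure-advection estimate x/v = 15.9 d).

15.8 days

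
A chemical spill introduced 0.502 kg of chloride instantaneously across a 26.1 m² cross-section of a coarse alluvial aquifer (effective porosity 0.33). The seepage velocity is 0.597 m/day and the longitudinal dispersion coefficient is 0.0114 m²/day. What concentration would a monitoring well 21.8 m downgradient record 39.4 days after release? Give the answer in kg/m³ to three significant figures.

0.00471 kg/m³

For an instantaneous plane source, C(x,t) = M/(n_e·A·√(4πDt)) · exp(−(x−vt)²/(4Dt)), with n_e·A the pore (flow) area.
Plume center vt = 0.597 × 39.4 = 23.5218 m, so the well at 21.8 m is 1.7218 m upgradient of the peak.
√(4πDt) = 2.376 m, giving peak height M/(n_e·A·√(4πDt)) = 0.502/(0.33 × 26.1 × 2.376) = 0.02453 kg/m³.
(x−vt)²/(4Dt) = (-1.7218)²/(4 × 0.0114 × 39.4) = 1.650; exp(−1.650) = 0.1920.
C = 0.02453 × 0.1920 = 0.00471 kg/m³.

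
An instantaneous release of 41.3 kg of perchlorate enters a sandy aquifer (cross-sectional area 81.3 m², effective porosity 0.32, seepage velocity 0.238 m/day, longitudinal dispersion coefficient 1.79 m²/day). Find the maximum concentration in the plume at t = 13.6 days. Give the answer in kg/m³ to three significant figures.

0.0908 kg/m³

The peak of an instantaneous 1D plume sits at x = vt; there the Gaussian factor is 1 and C_max = M/(n_e·A·√(4πDt)), where n_e·A is the pore area the mass is dissolved in.
√(4πDt) = √(4π × 1.79 × 13.6) = 17.49 m, so C_max = 41.3/(0.32 × 81.3 × 17.49) = 0.0908 kg/m³.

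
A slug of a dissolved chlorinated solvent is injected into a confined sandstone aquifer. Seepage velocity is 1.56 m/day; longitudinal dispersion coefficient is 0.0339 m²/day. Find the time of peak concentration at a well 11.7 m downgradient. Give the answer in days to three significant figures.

7.49 days

For the 1D instantaneous-source solution, setting ∂C/∂t = 0 at fixed x gives v²t² + 2Dt − x² = 0, so t = (√(D² + v²x²) − D)/v².
√(D² + v²x²) = √(0.0339² + 1.56² × 11.7²) = 18.25; v² = 2.4336.
t = (18.25 − 0.0339)/2.4336 = 7.49 days (vs. the pure-advection estimate x/v = 7.50 d).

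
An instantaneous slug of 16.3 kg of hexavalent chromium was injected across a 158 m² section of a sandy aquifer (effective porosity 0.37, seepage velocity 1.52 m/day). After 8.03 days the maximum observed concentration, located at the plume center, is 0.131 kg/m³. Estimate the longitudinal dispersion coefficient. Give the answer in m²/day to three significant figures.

At the plume center C_max = M/(n_e·A·√(4πDt)), so D = M²/(4πt·(n_e·A·C_max)²).
n_e·A·C_max = 0.37 × 158 × 0.131 = 7.658 kg/m.
D = 16.3²/(4π × 8.03 × 7.658²) = 0.0449 m²/day.

0.0449 m²/day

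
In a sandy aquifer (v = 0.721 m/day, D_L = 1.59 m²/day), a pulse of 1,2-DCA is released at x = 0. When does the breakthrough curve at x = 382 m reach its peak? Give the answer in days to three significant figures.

For the 1D instantaneous-source solution, setting ∂C/∂t = 0 at fixed x gives v²t² + 2Dt − x² = 0, so t = (√(D² + v²x²) − D)/v².
√(D² + v²x²) = √(1.59² + 0.721² × 382²) = 275.4; v² = 0.519841.
t = (275.4 − 1.59)/0.519841 = 527 days (vs. the pure-advection estimate x/v = 530 d).

527 days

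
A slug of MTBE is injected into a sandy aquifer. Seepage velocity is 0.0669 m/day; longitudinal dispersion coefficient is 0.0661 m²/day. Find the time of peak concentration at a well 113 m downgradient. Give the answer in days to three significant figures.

For the 1D instantaneous-source solution, setting ∂C/∂t = 0 at fixed x gives v²t² + 2Dt − x² = 0, so t = (√(D² + v²x²) − D)/v².
√(D² + v²x²) = √(0.0661² + 0.0669² × 113²) = 7.560; v² = 0.00447561.
t = (7.560 − 0.0661)/0.00447561 = 1670 days (vs. the pure-advection estimate x/v = 1690 d).

1670 days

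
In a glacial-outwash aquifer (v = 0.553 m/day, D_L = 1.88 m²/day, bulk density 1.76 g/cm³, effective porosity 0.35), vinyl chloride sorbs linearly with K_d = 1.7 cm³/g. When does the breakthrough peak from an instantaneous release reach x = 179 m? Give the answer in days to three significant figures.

Retardation factor R = 1 + ρ_b·K_d/n = 1 + 1.76 × 1.7/0.35 = 9.549.
Sorption retards both mechanisms: v_R = v/R = 0.05791 m/day, D_R = D/R = 0.1969 m²/day.
Peak time from v_R²t² + 2D_R t − x² = 0: t = (√(D_R² + v_R²x²) − D_R)/v_R².
√(D_R² + v_R²x²) = √(0.1969² + 0.05791² × 179²) = 10.37; v_R² = 0.003354.
t = (10.37 − 0.1969)/0.003354 = 3030 days.

3030 days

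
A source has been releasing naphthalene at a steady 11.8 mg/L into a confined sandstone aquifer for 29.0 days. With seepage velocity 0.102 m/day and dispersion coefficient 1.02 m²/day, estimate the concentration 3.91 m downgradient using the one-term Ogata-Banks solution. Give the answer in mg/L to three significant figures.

For a continuous step input, C/C₀ ≈ ½·erfc((x−vt)/(2√(Dt))).
vt = 0.102 × 29.0 = 2.958 m and 2√(Dt) = 2√(1.02 × 29.0) = 10.88 m.
Argument (x−vt)/(2√(Dt)) = (3.91 − 2.958)/10.88 = 0.08750; ½·erfc(0.08750) = 0.4508.
C = 11.8 × 0.4508 = 5.32 mg/L.

5.32 mg/L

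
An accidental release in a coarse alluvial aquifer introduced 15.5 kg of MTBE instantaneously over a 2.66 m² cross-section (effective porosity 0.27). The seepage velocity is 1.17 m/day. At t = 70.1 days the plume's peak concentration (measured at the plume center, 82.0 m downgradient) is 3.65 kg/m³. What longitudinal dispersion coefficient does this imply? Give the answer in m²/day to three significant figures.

At the plume center C_max = M/(n_e·A·√(4πDt)), so D = M²/(4πt·(n_e·A·C_max)²).
n_e·A·C_max = 0.27 × 2.66 × 3.65 = 2.621 kg/m.
D = 15.5²/(4π × 70.1 × 2.621²) = 0.0397 m²/day.

0.0397 m²/day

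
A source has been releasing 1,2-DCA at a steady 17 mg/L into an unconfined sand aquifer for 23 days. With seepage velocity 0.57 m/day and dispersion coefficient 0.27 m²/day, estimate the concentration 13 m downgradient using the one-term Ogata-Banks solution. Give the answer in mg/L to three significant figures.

8.71 mg/L

For a continuous step input, C/C₀ ≈ ½·erfc((x−vt)/(2√(Dt))).
vt = 0.57 × 23 = 13.11 m and 2√(Dt) = 2√(0.27 × 23) = 4.984 m.
Argument (x−vt)/(2√(Dt)) = (13 − 13.11)/4.984 = -0.02207; ½·erfc(-0.02207) = 0.5124.
C = 17 × 0.5124 = 8.71 mg/L.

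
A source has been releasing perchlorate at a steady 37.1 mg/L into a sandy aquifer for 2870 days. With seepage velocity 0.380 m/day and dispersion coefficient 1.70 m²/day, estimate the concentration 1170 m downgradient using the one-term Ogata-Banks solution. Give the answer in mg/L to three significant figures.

7.82 mg/L

For a continuous step input, C/C₀ ≈ ½·erfc((x−vt)/(2√(Dt))).
vt = 0.380 × 2870 = 1090.6 m and 2√(Dt) = 2√(1.70 × 2870) = 139.7 m.
Argument (x−vt)/(2√(Dt)) = (1170 − 1090.6)/139.7 = 0.5684; ½·erfc(0.5684) = 0.2107.
C = 37.1 × 0.2107 = 7.82 mg/L.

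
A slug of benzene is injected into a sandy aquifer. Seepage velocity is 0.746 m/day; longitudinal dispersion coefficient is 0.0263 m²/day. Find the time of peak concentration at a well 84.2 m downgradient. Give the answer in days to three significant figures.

113 days

For the 1D instantaneous-source solution, setting ∂C/∂t = 0 at fixed x gives v²t² + 2Dt − x² = 0, so t = (√(D² + v²x²) − D)/v².
√(D² + v²x²) = √(0.0263² + 0.746² × 84.2²) = 62.81; v² = 0.556516.
t = (62.81 − 0.0263)/0.556516 = 113 days (vs. the pure-advection estimate x/v = 113 d).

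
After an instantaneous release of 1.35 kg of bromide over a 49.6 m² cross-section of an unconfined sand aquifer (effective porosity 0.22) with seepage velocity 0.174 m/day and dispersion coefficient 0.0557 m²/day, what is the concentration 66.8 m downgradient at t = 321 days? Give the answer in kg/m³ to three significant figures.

0.00155 kg/m³

For an instantaneous plane source, C(x,t) = M/(n_e·A·√(4πDt)) · exp(−(x−vt)²/(4Dt)), with n_e·A the pore (flow) area.
Plume center vt = 0.174 × 321 = 55.854 m, so the well at 66.8 m is 10.946 m downgradient of the peak.
√(4πDt) = 14.99 m, giving peak height M/(n_e·A·√(4πDt)) = 1.35/(0.22 × 49.6 × 14.99) = 0.008253 kg/m³.
(x−vt)²/(4Dt) = (10.946)²/(4 × 0.0557 × 321) = 1.675; exp(−1.675) = 0.1873.
C = 0.008253 × 0.1873 = 0.00155 kg/m³.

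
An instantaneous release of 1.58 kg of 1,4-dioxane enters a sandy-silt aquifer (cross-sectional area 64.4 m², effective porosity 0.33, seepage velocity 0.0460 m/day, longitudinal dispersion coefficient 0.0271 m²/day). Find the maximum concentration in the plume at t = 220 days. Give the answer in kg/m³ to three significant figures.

The peak of an instantaneous 1D plume sits at x = vt; there the Gaussian factor is 1 and C_max = M/(n_e·A·√(4πDt)), where n_e·A is the pore area the mass is dissolved in.
√(4πDt) = √(4π × 0.0271 × 220) = 8.656 m, so C_max = 1.58/(0.33 × 64.4 × 8.656) = 0.00859 kg/m³.

0.00859 kg/m³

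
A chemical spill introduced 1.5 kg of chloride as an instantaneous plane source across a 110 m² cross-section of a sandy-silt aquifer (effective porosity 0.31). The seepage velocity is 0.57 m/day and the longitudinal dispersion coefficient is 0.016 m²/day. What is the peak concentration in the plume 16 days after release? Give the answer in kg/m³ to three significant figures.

The peak of an instantaneous 1D plume sits at x = vt; there the Gaussian factor is 1 and C_max = M/(n_e·A·√(4πDt)), where n_e·A is the pore area the mass is dissolved in.
√(4πDt) = √(4π × 0.016 × 16) = 1.794 m, so C_max = 1.5/(0.31 × 110 × 1.794) = 0.0245 kg/m³.

0.0245 kg/m³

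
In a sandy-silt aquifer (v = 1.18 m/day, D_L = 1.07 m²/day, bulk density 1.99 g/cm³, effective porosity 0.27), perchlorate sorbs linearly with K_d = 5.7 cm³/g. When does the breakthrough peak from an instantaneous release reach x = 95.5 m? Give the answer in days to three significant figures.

Retardation factor R = 1 + ρ_b·K_d/n = 1 + 1.99 × 5.7/0.27 = 43.01.
Sorption retards both mechanisms: v_R = v/R = 0.02744 m/day, D_R = D/R = 0.02488 m²/day.
Peak time from v_R²t² + 2D_R t − x² = 0: t = (√(D_R² + v_R²x²) − D_R)/v_R².
√(D_R² + v_R²x²) = √(0.02488² + 0.02744² × 95.5²) = 2.621; v_R² = 0.0007530.
t = (2.621 − 0.02488)/0.0007530 = 3450 days.

3450 days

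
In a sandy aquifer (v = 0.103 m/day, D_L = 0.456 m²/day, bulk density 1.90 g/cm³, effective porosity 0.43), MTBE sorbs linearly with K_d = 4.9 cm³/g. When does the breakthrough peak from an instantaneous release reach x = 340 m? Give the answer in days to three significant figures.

Retardation factor R = 1 + ρ_b·K_d/n = 1 + 1.90 × 4.9/0.43 = 22.65.
Sorption retards both mechanisms: v_R = v/R = 0.004547 m/day, D_R = D/R = 0.02013 m²/day.
Peak time from v_R²t² + 2D_R t − x² = 0: t = (√(D_R² + v_R²x²) − D_R)/v_R².
√(D_R² + v_R²x²) = √(0.02013² + 0.004547² × 340²) = 1.546; v_R² = 2.068e-05.
t = (1.546 − 0.02013)/2.068e-05 = 73800 days.

73800 days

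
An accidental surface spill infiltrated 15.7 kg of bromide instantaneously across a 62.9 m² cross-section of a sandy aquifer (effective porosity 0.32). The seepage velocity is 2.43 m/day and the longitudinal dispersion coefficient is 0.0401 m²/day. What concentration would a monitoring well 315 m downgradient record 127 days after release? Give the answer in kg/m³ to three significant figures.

For an instantaneous plane source, C(x,t) = M/(n_e·A·√(4πDt)) · exp(−(x−vt)²/(4Dt)), with n_e·A the pore (flow) area.
Plume center vt = 2.43 × 127 = 308.61 m, so the well at 315 m is 6.39 m downgradient of the peak.
√(4πDt) = 8.000 m, giving peak height M/(n_e·A·√(4πDt)) = 15.7/(0.32 × 62.9 × 8.000) = 0.09750 kg/m³.
(x−vt)²/(4Dt) = (6.39)²/(4 × 0.0401 × 127) = 2.004; exp(−2.004) = 0.1348.
C = 0.09750 × 0.1348 = 0.0131 kg/m³.

0.0131 kg/m³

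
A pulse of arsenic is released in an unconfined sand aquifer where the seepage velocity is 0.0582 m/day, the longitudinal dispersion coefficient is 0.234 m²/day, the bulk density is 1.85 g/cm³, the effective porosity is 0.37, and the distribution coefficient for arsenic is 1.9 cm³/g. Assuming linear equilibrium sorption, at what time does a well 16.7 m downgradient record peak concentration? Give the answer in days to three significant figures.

2370 days

Retardation factor R = 1 + ρ_b·K_d/n = 1 + 1.85 × 1.9/0.37 = 10.50.
Sorption retards both mechanisms: v_R = v/R = 0.005543 m/day, D_R = D/R = 0.02229 m²/day.
Peak time from v_R²t² + 2D_R t − x² = 0: t = (√(D_R² + v_R²x²) − D_R)/v_R².
√(D_R² + v_R²x²) = √(0.02229² + 0.005543² × 16.7²) = 0.09521; v_R² = 3.072e-05.
t = (0.09521 − 0.02229)/3.072e-05 = 2370 days.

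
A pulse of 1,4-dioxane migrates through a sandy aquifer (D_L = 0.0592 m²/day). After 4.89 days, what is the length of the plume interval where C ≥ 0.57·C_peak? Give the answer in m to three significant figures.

The plume is Gaussian with σ = √(2Dt) = √(2 × 0.0592 × 4.89) = 0.7609 m.
C/C_peak = exp(−Δx²/(2σ²)) = 0.57 ⇒ Δx = σ·√(−2 ln 0.57) = 0.7609 × 1.060 = 0.8066 m.
Width = 2Δx = 1.61 m.

1.61 m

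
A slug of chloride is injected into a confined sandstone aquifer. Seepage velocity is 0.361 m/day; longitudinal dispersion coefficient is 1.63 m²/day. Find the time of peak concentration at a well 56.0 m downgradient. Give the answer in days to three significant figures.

143 days

For the 1D instantaneous-source solution, setting ∂C/∂t = 0 at fixed x gives v²t² + 2Dt − x² = 0, so t = (√(D² + v²x²) − D)/v².
√(D² + v²x²) = √(1.63² + 0.361² × 56.0²) = 20.28; v² = 0.130321.
t = (20.28 − 1.63)/0.130321 = 143 days (vs. the pure-advection estimate x/v = 155 d).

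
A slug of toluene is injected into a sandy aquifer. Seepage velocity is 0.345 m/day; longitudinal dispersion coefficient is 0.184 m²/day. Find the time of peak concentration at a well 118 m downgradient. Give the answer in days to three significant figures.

For the 1D instantaneous-source solution, setting ∂C/∂t = 0 at fixed x gives v²t² + 2Dt − x² = 0, so t = (√(D² + v²x²) − D)/v².
√(D² + v²x²) = √(0.184² + 0.345² × 118²) = 40.71; v² = 0.119025.
t = (40.71 − 0.184)/0.119025 = 340 days (vs. the pure-advection estimate x/v = 342 d).

340 days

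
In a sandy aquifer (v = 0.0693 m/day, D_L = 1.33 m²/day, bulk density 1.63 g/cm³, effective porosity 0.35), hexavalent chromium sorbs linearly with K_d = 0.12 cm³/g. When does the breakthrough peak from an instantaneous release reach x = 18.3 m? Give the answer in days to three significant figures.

165 days

Retardation factor R = 1 + ρ_b·K_d/n = 1 + 1.63 × 0.12/0.35 = 1.559.
Sorption retards both mechanisms: v_R = v/R = 0.04445 m/day, D_R = D/R = 0.8531 m²/day.
Peak time from v_R²t² + 2D_R t − x² = 0: t = (√(D_R² + v_R²x²) − D_R)/v_R².
√(D_R² + v_R²x²) = √(0.8531² + 0.04445² × 18.3²) = 1.179; v_R² = 0.001976.
t = (1.179 − 0.8531)/0.001976 = 165 days.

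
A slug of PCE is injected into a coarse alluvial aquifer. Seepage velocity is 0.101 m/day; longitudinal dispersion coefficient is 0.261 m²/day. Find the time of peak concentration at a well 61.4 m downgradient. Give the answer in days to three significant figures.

583 days

For the 1D instantaneous-source solution, setting ∂C/∂t = 0 at fixed x gives v²t² + 2Dt − x² = 0, so t = (√(D² + v²x²) − D)/v².
√(D² + v²x²) = √(0.261² + 0.101² × 61.4²) = 6.207; v² = 0.010201.
t = (6.207 − 0.261)/0.010201 = 583 days (vs. the pure-advection estimate x/v = 608 d).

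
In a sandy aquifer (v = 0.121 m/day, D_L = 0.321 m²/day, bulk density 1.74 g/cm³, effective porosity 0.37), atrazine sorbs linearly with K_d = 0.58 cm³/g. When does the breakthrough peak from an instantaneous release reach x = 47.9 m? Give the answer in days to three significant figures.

Retardation factor R = 1 + ρ_b·K_d/n = 1 + 1.74 × 0.58/0.37 = 3.728.
Sorption retards both mechanisms: v_R = v/R = 0.03246 m/day, D_R = D/R = 0.08611 m²/day.
Peak time from v_R²t² + 2D_R t − x² = 0: t = (√(D_R² + v_R²x²) − D_R)/v_R².
√(D_R² + v_R²x²) = √(0.08611² + 0.03246² × 47.9²) = 1.557; v_R² = 0.001054.
t = (1.557 − 0.08611)/0.001054 = 1400 days.

1400 days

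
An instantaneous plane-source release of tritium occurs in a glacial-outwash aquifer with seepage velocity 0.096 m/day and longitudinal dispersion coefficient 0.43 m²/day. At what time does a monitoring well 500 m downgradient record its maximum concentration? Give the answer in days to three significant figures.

5160 days

For the 1D instantaneous-source solution, setting ∂C/∂t = 0 at fixed x gives v²t² + 2Dt − x² = 0, so t = (√(D² + v²x²) − D)/v².
√(D² + v²x²) = √(0.43² + 0.096² × 500²) = 48.00; v² = 0.009216.
t = (48.00 − 0.43)/0.009216 = 5160 days (vs. the pure-advection estimate x/v = 5210 d).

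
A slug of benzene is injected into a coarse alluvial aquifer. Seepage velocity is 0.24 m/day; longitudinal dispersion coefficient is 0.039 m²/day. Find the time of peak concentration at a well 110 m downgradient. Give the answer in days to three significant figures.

458 days

For the 1D instantaneous-source solution, setting ∂C/∂t = 0 at fixed x gives v²t² + 2Dt − x² = 0, so t = (√(D² + v²x²) − D)/v².
√(D² + v²x²) = √(0.039² + 0.24² × 110²) = 26.40; v² = 0.0576.
t = (26.40 − 0.039)/0.0576 = 458 days (vs. the pure-advection estimate x/v = 458 d).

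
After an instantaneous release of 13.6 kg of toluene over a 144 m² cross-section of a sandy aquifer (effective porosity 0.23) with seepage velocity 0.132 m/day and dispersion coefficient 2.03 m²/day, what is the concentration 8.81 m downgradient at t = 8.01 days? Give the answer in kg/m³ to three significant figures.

0.0114 kg/m³

For an instantaneous plane source, C(x,t) = M/(n_e·A·√(4πDt)) · exp(−(x−vt)²/(4Dt)), with n_e·A the pore (flow) area.
Plume center vt = 0.132 × 8.01 = 1.05732 m, so the well at 8.81 m is 7.75268 m downgradient of the peak.
√(4πDt) = 14.29 m, giving peak height M/(n_e·A·√(4πDt)) = 13.6/(0.23 × 144 × 14.29) = 0.02874 kg/m³.
(x−vt)²/(4Dt) = (7.75268)²/(4 × 2.03 × 8.01) = 0.9241; exp(−0.9241) = 0.3969.
C = 0.02874 × 0.3969 = 0.0114 kg/m³.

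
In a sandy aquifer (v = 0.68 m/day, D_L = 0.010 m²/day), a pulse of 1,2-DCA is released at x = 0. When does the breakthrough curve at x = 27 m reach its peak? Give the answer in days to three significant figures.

39.7 days

For the 1D instantaneous-source solution, setting ∂C/∂t = 0 at fixed x gives v²t² + 2Dt − x² = 0, so t = (√(D² + v²x²) − D)/v².
√(D² + v²x²) = √(0.010² + 0.68² × 27²) = 18.36; v² = 0.4624.
t = (18.36 − 0.010)/0.4624 = 39.7 days (vs. the pure-advection estimate x/v = 39.7 d).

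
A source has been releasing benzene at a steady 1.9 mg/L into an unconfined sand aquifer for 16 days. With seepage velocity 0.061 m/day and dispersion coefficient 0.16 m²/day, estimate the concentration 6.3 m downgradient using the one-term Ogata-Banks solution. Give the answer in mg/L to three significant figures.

0.0177 mg/L

For a continuous step input, C/C₀ ≈ ½·erfc((x−vt)/(2√(Dt))).
vt = 0.061 × 16 = 0.976 m and 2√(Dt) = 2√(0.16 × 16) = 3.200 m.
Argument (x−vt)/(2√(Dt)) = (6.3 − 0.976)/3.200 = 1.664; ½·erfc(1.664) = 0.009305.
C = 1.9 × 0.009305 = 0.0177 mg/L.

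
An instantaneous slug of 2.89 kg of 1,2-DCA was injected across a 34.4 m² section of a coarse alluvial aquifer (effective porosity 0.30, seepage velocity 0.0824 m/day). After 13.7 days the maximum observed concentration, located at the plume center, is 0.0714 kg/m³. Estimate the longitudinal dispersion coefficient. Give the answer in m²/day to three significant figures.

At the plume center C_max = M/(n_e·A·√(4πDt)), so D = M²/(4πt·(n_e·A·C_max)²).
n_e·A·C_max = 0.30 × 34.4 × 0.0714 = 0.7368 kg/m.
D = 2.89²/(4π × 13.7 × 0.7368²) = 0.0894 m²/day.

0.0894 m²/day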